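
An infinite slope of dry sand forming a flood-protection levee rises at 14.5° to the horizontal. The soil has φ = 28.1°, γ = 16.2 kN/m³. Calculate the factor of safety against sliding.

FS = 2.06

For a dry cohesionless infinite slope the factor of safety is FS = tanφ / tanβ.
FS = tan28.1° / tan14.5° = 0.5340 / 0.2586 = 2.065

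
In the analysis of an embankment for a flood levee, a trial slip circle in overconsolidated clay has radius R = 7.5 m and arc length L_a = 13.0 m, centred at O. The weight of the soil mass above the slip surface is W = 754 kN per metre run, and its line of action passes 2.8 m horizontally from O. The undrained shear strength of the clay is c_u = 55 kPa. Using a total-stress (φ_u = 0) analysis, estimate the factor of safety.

FS = 2.54

Taking moments about the centre O, the resisting moment is provided by the undrained shear strength acting along the arc:
M_R = c_u·L_a·R = 55·13.00·7.5 = 5362.5 kN·m/m
M_D = W·d = 754·2.8 = 2111.2 kN·m/m
FS = M_R / M_D = 5362.5 / 2111.2 = 2.540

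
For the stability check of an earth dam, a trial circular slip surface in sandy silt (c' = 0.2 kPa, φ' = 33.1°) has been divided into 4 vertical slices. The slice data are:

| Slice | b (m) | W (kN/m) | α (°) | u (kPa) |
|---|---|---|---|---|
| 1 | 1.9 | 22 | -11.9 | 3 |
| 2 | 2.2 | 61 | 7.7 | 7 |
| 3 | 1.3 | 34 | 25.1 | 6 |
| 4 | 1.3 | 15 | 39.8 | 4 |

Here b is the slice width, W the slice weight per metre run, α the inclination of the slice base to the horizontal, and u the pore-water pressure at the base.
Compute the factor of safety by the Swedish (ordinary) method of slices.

Ordinary method of slices: FS = Σ[c'·Δl_i + (W_i cosα_i − u_i·Δl_i)·tanφ'] / Σ W_i sinα_i, with Δl_i = b_i / cosα_i.
Slice 1: Δl = 1.9/cos(-11.9°) = 1.942 m; N'_1 = 22·cos(-11.9°) − 3·1.942 = 15.7; c'Δl = 0.39; W sinα = -4.5
Slice 2: Δl = 2.2/cos7.7° = 2.220 m; N'_2 = 61·cos7.7° − 7·2.220 = 44.9; c'Δl = 0.44; W sinα = 8.2
Slice 3: Δl = 1.3/cos25.1° = 1.436 m; N'_3 = 34·cos25.1° − 6·1.436 = 22.2; c'Δl = 0.29; W sinα = 14.4
Slice 4: Δl = 1.3/cos39.8° = 1.692 m; N'_4 = 15·cos39.8° − 4·1.692 = 4.8; c'Δl = 0.34; W sinα = 9.6
Σc'Δl = 1.5 kN/m; ΣN' = 87.5 kN/m; ΣW sinα = 27.7 kN/m
Resisting = 1.5 + 87.5·tan33.1° = 1.5 + 57.1 = 58.5 kN/m
FS = 58.5 / 27.7 = 2.116

FS = 2.12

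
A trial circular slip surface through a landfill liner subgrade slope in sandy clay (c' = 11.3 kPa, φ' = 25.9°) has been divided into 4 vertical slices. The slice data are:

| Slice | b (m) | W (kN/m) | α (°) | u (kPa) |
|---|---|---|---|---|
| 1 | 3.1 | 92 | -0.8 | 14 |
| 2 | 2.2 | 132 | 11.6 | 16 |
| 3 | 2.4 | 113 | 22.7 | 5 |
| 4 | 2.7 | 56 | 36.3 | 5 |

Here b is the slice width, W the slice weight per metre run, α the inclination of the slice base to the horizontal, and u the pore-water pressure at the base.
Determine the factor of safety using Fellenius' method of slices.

Ordinary method of slices: FS = Σ[c'·Δl_i + (W_i cosα_i − u_i·Δl_i)·tanφ'] / Σ W_i sinα_i, with Δl_i = b_i / cosα_i.
Slice 1: Δl = 3.1/cos(-0.8°) = 3.100 m; N'_1 = 92·cos(-0.8°) − 14·3.100 = 48.6; c'Δl = 35.03; W sinα = -1.3
Slice 2: Δl = 2.2/cos11.6° = 2.246 m; N'_2 = 132·cos11.6° − 16·2.246 = 93.4; c'Δl = 25.38; W sinα = 26.5
Slice 3: Δl = 2.4/cos22.7° = 2.602 m; N'_3 = 113·cos22.7° − 5·2.602 = 91.2; c'Δl = 29.40; W sinα = 43.6
Slice 4: Δl = 2.7/cos36.3° = 3.350 m; N'_4 = 56·cos36.3° − 5·3.350 = 28.4; c'Δl = 37.86; W sinα = 33.2
Σc'Δl = 127.7 kN/m; ΣN' = 261.6 kN/m; ΣW sinα = 102.0 kN/m
Resisting = 127.7 + 261.6·tan25.9° = 127.7 + 127.0 = 254.7 kN/m
FS = 254.7 / 102.0 = 2.496

FS = 2.50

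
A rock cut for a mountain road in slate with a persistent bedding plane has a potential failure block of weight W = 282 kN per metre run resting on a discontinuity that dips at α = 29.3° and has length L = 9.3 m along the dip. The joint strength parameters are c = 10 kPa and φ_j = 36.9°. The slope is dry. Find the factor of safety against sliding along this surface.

Resolving the block weight along and normal to the plane and applying the Mohr–Coulomb strength on the joint:
N' = W cosα = 282·cos29.3° = 245.9 kN/m
Driving force T = W sinα = 282·sin29.3° = 138.0 kN/m
Resisting force R = c·L + N'·tanφ_j = 10·9.3 + 245.9·tan36.9° = 93.0 + 184.6 = 277.6 kN/m
FS = R / T = 277.6 / 138.0 = 2.012

FS = 2.01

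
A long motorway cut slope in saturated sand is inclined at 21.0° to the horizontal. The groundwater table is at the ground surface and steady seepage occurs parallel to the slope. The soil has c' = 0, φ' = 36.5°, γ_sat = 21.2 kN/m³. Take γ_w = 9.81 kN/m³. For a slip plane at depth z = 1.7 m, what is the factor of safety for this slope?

FS = 1.04

With seepage parallel to the slope and the water table at the surface, the effective normal stress on the slip plane uses the buoyant unit weight γ' = γ_sat − γ_w while the driving shear stress uses γ_sat:
FS = [c' + γ' z cos²β tanφ'] / [γ_sat z sinβ cosβ]
(For c' = 0 this reduces to FS = (γ'/γ_sat)·tanφ'/tanβ.)
γ' = 21.2 − 9.81 = 11.39 kN/m³
Numerator = 0.0 + 11.39·1.7·cos²21.0°·tan36.5° = 0.0 + 11.39·1.7·0.8716·0.7400 = 12.488 kPa
Denominator = 21.2·1.7·sin21.0°·cos21.0° = 21.2·1.7·0.3584·0.9336 = 12.058 kPa
FS = 12.488 / 12.058 = 1.036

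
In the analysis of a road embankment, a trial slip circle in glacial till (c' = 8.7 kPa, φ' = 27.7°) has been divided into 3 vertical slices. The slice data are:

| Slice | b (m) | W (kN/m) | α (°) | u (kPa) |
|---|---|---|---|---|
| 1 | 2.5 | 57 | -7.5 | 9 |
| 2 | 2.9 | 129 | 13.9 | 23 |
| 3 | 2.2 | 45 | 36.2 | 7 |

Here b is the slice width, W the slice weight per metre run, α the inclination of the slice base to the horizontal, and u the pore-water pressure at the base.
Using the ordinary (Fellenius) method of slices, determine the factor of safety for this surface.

FS = 2.56

Ordinary method of slices: FS = Σ[c'·Δl_i + (W_i cosα_i − u_i·Δl_i)·tanφ'] / Σ W_i sinα_i, with Δl_i = b_i / cosα_i.
Slice 1: Δl = 2.5/cos(-7.5°) = 2.522 m; N'_1 = 57·cos(-7.5°) − 9·2.522 = 33.8; c'Δl = 21.94; W sinα = -7.4
Slice 2: Δl = 2.9/cos13.9° = 2.987 m; N'_2 = 129·cos13.9° − 23·2.987 = 56.5; c'Δl = 25.99; W sinα = 31.0
Slice 3: Δl = 2.2/cos36.2° = 2.726 m; N'_3 = 45·cos36.2° − 7·2.726 = 17.2; c'Δl = 23.72; W sinα = 26.6
Σc'Δl = 71.6 kN/m; ΣN' = 107.6 kN/m; ΣW sinα = 50.1 kN/m
Resisting = 71.6 + 107.6·tan27.7° = 71.6 + 56.5 = 128.1 kN/m
FS = 128.1 / 50.1 = 2.556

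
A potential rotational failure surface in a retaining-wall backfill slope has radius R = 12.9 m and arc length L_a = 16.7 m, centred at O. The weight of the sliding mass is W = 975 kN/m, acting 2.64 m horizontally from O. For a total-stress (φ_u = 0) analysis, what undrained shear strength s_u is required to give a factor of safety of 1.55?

s_u = 18.5 kPa

FS = s_u·L_a·R / (W·d), so s_u = FS·W·d / (L_a·R).
s_u = 1.55·975·2.64 / (16.70·12.9) = 3989.7 / 215.43 = 18.52 kPa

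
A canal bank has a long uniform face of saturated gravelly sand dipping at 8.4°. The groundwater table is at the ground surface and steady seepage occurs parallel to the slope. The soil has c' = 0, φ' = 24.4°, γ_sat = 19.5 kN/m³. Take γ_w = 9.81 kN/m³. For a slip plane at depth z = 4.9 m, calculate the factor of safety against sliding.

FS = 1.53

With seepage parallel to the slope and the water table at the surface, the effective normal stress on the slip plane uses the buoyant unit weight γ' = γ_sat − γ_w while the driving shear stress uses γ_sat:
FS = [c' + γ' z cos²β tanφ'] / [γ_sat z sinβ cosβ]
(For c' = 0 this reduces to FS = (γ'/γ_sat)·tanφ'/tanβ.)
γ' = 19.5 − 9.81 = 9.69 kN/m³
Numerator = 0.0 + 9.69·4.9·cos²8.4°·tan24.4° = 0.0 + 9.69·4.9·0.9787·0.4536 = 21.079 kPa
Denominator = 19.5·4.9·sin8.4°·cos8.4° = 19.5·4.9·0.1461·0.9893 = 13.808 kPa
FS = 21.079 / 13.808 = 1.527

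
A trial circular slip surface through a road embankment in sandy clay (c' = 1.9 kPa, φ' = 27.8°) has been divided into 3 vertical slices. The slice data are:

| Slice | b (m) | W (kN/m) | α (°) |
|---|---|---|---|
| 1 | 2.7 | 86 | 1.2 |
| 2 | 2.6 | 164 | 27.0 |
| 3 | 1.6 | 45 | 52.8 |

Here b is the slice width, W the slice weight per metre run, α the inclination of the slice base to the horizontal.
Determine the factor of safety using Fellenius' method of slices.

Ordinary method of slices: FS = Σ[c'·Δl_i + (W_i cosα_i)·tanφ'] / Σ W_i sinα_i, with Δl_i = b_i / cosα_i.
Slice 1: Δl = 2.7/cos1.2° = 2.701 m; N'_1 = 86·cos1.2° = 86.0; c'Δl = 5.13; W sinα = 1.8
Slice 2: Δl = 2.6/cos27.0° = 2.918 m; N'_2 = 164·cos27.0° = 146.1; c'Δl = 5.54; W sinα = 74.5
Slice 3: Δl = 1.6/cos52.8° = 2.646 m; N'_3 = 45·cos52.8° = 27.2; c'Δl = 5.03; W sinα = 35.8
Σc'Δl = 15.7 kN/m; ΣN' = 259.3 kN/m; ΣW sinα = 112.1 kN/m
Resisting = 15.7 + 259.3·tan27.8° = 15.7 + 136.7 = 152.4 kN/m
FS = 152.4 / 112.1 = 1.360

FS = 1.36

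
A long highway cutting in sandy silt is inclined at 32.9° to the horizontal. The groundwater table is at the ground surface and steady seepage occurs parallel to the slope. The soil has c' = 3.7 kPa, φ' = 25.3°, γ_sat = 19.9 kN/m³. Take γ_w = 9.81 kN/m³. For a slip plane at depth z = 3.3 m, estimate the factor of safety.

With seepage parallel to the slope and the water table at the surface, the effective normal stress on the slip plane uses the buoyant unit weight γ' = γ_sat − γ_w while the driving shear stress uses γ_sat:
FS = [c' + γ' z cos²β tanφ'] / [γ_sat z sinβ cosβ]
γ' = 19.9 − 9.81 = 10.09 kN/m³
Numerator = 3.7 + 10.09·3.3·cos²32.9°·tan25.3° = 3.7 + 10.09·3.3·0.7050·0.4727 = 14.796 kPa
Denominator = 19.9·3.3·sin32.9°·cos32.9° = 19.9·3.3·0.5432·0.8396 = 29.949 kPa
FS = 14.796 / 29.949 = 0.494

FS = 0.49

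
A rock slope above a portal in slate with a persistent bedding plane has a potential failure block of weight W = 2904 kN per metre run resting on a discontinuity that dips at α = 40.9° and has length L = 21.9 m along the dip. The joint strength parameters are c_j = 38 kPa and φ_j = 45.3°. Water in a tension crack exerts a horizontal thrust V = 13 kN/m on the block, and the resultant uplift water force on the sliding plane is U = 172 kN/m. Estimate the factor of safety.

FS = 1.50

Resolving the block weight along and normal to the plane and applying the Mohr–Coulomb strength on the joint:
N' = W cosα − U − V sinα = 2904·cos40.9° − 172 − 13·sin40.9° = 2014.5 kN/m
Driving force T = W sinα + V cosα = 2904·sin40.9° + 13·cos40.9° = 1911.2 kN/m
Resisting force R = c_j·L + N'·tanφ_j = 38·21.9 + 2014.5·tan45.3° = 832.2 + 2035.7 = 2867.9 kN/m
FS = R / T = 2867.9 / 1911.2 = 1.501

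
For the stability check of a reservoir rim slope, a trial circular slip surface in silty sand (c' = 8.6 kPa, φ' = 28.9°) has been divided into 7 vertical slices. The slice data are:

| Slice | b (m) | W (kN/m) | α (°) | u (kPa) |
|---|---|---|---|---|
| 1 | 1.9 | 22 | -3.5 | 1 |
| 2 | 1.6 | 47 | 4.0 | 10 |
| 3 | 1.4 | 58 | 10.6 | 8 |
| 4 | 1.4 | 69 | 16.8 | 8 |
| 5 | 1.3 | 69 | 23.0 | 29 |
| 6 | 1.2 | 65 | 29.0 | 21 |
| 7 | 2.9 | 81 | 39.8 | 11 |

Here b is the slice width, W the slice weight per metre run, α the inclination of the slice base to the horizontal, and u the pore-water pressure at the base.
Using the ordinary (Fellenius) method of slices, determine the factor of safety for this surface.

FS = 1.64

Ordinary method of slices: FS = Σ[c'·Δl_i + (W_i cosα_i − u_i·Δl_i)·tanφ'] / Σ W_i sinα_i, with Δl_i = b_i / cosα_i.
Slice 1: Δl = 1.9/cos(-3.5°) = 1.904 m; N'_1 = 22·cos(-3.5°) − 1·1.904 = 20.1; c'Δl = 16.37; W sinα = -1.3
Slice 2: Δl = 1.6/cos4.0° = 1.604 m; N'_2 = 47·cos4.0° − 10·1.604 = 30.8; c'Δl = 13.79; W sinα = 3.3
Slice 3: Δl = 1.4/cos10.6° = 1.424 m; N'_3 = 58·cos10.6° − 8·1.424 = 45.6; c'Δl = 12.25; W sinα = 10.7
Slice 4: Δl = 1.4/cos16.8° = 1.462 m; N'_4 = 69·cos16.8° − 8·1.462 = 54.4; c'Δl = 12.58; W sinα = 19.9
Slice 5: Δl = 1.3/cos23.0° = 1.412 m; N'_5 = 69·cos23.0° − 29·1.412 = 22.6; c'Δl = 12.15; W sinα = 27.0
Slice 6: Δl = 1.2/cos29.0° = 1.372 m; N'_6 = 65·cos29.0° − 21·1.372 = 28.0; c'Δl = 11.80; W sinα = 31.5
Slice 7: Δl = 2.9/cos39.8° = 3.775 m; N'_7 = 81·cos39.8° − 11·3.775 = 20.7; c'Δl = 32.46; W sinα = 51.8
Σc'Δl = 111.4 kN/m; ΣN' = 222.2 kN/m; ΣW sinα = 142.9 kN/m
Resisting = 111.4 + 222.2·tan28.9° = 111.4 + 122.6 = 234.0 kN/m
FS = 234.0 / 142.9 = 1.638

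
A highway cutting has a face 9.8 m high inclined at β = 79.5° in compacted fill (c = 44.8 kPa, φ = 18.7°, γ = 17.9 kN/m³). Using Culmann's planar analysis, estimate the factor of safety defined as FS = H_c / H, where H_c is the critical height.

H_c = (4c/γ) · sinβ cosφ / [1 − cos(β − φ)]
    = (4·44.8/17.9) · sin79.5°·cos18.7° / [1 − cos60.8°]
    = 10.011 · 0.9313 / 0.5121 = 18.21 m
FS = H_c / H = 18.21 / 9.8 = 1.858

FS = 1.86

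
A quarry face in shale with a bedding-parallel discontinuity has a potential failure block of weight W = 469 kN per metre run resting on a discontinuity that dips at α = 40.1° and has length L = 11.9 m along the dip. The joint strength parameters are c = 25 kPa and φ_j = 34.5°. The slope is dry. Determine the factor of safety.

FS = 1.80

Resolving the block weight along and normal to the plane and applying the Mohr–Coulomb strength on the joint:
N' = W cosα = 469·cos40.1° = 358.7 kN/m
Driving force T = W sinα = 469·sin40.1° = 302.1 kN/m
Resisting force R = c·L + N'·tanφ_j = 25·11.9 + 358.7·tan34.5° = 297.5 + 246.6 = 544.1 kN/m
FS = R / T = 544.1 / 302.1 = 1.801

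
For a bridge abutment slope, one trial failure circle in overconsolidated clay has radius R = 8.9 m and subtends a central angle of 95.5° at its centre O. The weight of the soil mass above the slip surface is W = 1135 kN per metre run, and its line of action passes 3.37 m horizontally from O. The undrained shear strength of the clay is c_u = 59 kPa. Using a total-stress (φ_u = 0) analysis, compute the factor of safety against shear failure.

Taking moments about the centre O, the resisting moment is provided by the undrained shear strength acting along the arc:
Arc length L_a = R·θ = 8.9·(95.5°·π/180) = 8.9·1.6668 = 14.83 m
M_R = c_u·L_a·R = 59·14.83·8.9 = 7789.6 kN·m/m
M_D = W·d = 1135·3.37 = 3825.0 kN·m/m
FS = M_R / M_D = 7789.6 / 3825.0 = 2.037

FS = 2.04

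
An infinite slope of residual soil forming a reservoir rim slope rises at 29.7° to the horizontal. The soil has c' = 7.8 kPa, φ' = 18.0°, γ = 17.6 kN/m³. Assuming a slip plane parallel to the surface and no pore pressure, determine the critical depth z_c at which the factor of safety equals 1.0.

z_c = 2.39 m

Setting FS = 1.00 in FS = [c' + γz cos²β tanφ'] / [γz sinβ cosβ] and solving for z:
z = c' / [γ cosβ (FS·sinβ − cosβ·tanφ')]
  = 7.8 / [17.6·cos29.7°·(1.00·sin29.7° − cos29.7°·tan18.0°)]
  = 7.8 / [17.6·0.8686·(1.00·0.4955 − 0.8686·0.3249)]
  = 7.8 / 3.2597 = 2.393 m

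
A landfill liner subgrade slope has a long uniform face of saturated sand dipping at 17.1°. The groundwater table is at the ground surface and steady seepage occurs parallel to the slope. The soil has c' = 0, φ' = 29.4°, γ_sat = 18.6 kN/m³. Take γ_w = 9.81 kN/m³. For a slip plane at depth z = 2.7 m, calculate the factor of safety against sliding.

With seepage parallel to the slope and the water table at the surface, the effective normal stress on the slip plane uses the buoyant unit weight γ' = γ_sat − γ_w while the driving shear stress uses γ_sat:
FS = [c' + γ' z cos²β tanφ'] / [γ_sat z sinβ cosβ]
(For c' = 0 this reduces to FS = (γ'/γ_sat)·tanφ'/tanβ.)
γ' = 18.6 − 9.81 = 8.79 kN/m³
Numerator = 0.0 + 8.79·2.7·cos²17.1°·tan29.4° = 0.0 + 8.79·2.7·0.9135·0.5635 = 12.217 kPa
Denominator = 18.6·2.7·sin17.1°·cos17.1° = 18.6·2.7·0.2940·0.9558 = 14.114 kPa
FS = 12.217 / 14.114 = 0.866

FS = 0.87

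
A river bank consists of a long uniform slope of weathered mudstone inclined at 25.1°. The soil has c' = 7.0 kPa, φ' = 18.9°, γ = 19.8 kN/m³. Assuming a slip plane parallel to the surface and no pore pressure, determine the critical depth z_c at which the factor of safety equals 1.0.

Setting FS = 1.00 in FS = [c' + γz cos²β tanφ'] / [γz sinβ cosβ] and solving for z:
z = c' / [γ cosβ (FS·sinβ − cosβ·tanφ')]
  = 7.0 / [19.8·cos25.1°·(1.00·sin25.1° − cos25.1°·tan18.9°)]
  = 7.0 / [19.8·0.9056·(1.00·0.4242 − 0.9056·0.3424)]
  = 7.0 / 2.0468 = 3.420 m

z_c = 3.42 m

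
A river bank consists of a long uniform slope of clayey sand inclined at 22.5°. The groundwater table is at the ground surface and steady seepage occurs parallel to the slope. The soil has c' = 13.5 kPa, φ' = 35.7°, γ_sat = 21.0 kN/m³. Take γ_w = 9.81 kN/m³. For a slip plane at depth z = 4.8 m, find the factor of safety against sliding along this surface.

With seepage parallel to the slope and the water table at the surface, the effective normal stress on the slip plane uses the buoyant unit weight γ' = γ_sat − γ_w while the driving shear stress uses γ_sat:
FS = [c' + γ' z cos²β tanφ'] / [γ_sat z sinβ cosβ]
γ' = 21.0 − 9.81 = 11.19 kN/m³
Numerator = 13.5 + 11.19·4.8·cos²22.5°·tan35.7° = 13.5 + 11.19·4.8·0.8536·0.7186 = 46.444 kPa
Denominator = 21.0·4.8·sin22.5°·cos22.5° = 21.0·4.8·0.3827·0.9239 = 35.638 kPa
FS = 46.444 / 35.638 = 1.303

FS = 1.30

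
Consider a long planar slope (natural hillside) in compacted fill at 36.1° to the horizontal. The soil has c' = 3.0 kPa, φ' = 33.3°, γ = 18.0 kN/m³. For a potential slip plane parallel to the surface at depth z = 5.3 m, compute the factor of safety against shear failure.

For an infinite slope with a slip plane parallel to the surface (no pore pressure): FS = [c' + γz cos²β tanφ'] / [γz sinβ cosβ].
γz = 18.0·5.3 = 95.40 kN/m²
Numerator = 3.0 + 95.40·cos²36.1°·tan33.3° = 3.0 + 95.40·0.6528·0.6569 = 43.911 kPa
Denominator = 95.40·sin36.1°·cos36.1° = 95.40·0.5892·0.8080 = 45.417 kPa
FS = 43.911 / 45.417 = 0.967

FS = 0.97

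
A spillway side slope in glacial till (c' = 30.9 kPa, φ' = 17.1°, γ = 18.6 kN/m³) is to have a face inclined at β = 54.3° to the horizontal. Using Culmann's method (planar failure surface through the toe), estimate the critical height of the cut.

Culmann's analysis gives the critical failure plane at α_cr = (β + φ')/2 = (54.3 + 17.1)/2 = 35.7°, and the critical height
H_c = (4c'/γ) · sinβ cosφ' / [1 − cos(β − φ')]
    = (4·30.9/18.6) · sin54.3°·cos17.1° / [1 − cos(37.2°)]
    = 6.645 · 0.8121·0.9558 / [1 − 0.7965]
    = 6.645 · 0.7762 / 0.2035
    = 25.35 m

H_c = 25.35 m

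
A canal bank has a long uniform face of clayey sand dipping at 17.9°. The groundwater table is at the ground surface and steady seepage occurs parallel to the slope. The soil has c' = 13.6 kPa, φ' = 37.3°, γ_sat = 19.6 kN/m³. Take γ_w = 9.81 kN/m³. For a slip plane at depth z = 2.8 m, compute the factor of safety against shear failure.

With seepage parallel to the slope and the water table at the surface, the effective normal stress on the slip plane uses the buoyant unit weight γ' = γ_sat − γ_w while the driving shear stress uses γ_sat:
FS = [c' + γ' z cos²β tanφ'] / [γ_sat z sinβ cosβ]
γ' = 19.6 − 9.81 = 9.79 kN/m³
Numerator = 13.6 + 9.79·2.8·cos²17.9°·tan37.3° = 13.6 + 9.79·2.8·0.9055·0.7618 = 32.510 kPa
Denominator = 19.6·2.8·sin17.9°·cos17.9° = 19.6·2.8·0.3074·0.9516 = 16.051 kPa
FS = 32.510 / 16.051 = 2.025

FS = 2.03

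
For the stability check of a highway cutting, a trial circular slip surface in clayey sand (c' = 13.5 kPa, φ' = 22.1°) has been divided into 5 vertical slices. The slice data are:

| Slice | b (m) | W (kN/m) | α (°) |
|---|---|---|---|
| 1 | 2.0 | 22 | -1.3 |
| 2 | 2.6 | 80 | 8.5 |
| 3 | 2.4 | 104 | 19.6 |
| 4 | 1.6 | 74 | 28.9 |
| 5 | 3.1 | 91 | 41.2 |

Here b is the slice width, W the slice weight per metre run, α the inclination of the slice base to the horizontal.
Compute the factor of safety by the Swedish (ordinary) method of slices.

Ordinary method of slices: FS = Σ[c'·Δl_i + (W_i cosα_i)·tanφ'] / Σ W_i sinα_i, with Δl_i = b_i / cosα_i.
Slice 1: Δl = 2.0/cos(-1.3°) = 2.001 m; N'_1 = 22·cos(-1.3°) = 22.0; c'Δl = 27.01; W sinα = -0.5
Slice 2: Δl = 2.6/cos8.5° = 2.629 m; N'_2 = 80·cos8.5° = 79.1; c'Δl = 35.49; W sinα = 11.8
Slice 3: Δl = 2.4/cos19.6° = 2.548 m; N'_3 = 104·cos19.6° = 98.0; c'Δl = 34.39; W sinα = 34.9
Slice 4: Δl = 1.6/cos28.9° = 1.828 m; N'_4 = 74·cos28.9° = 64.8; c'Δl = 24.67; W sinα = 35.8
Slice 5: Δl = 3.1/cos41.2° = 4.120 m; N'_5 = 91·cos41.2° = 68.5; c'Δl = 55.62; W sinα = 59.9
Σc'Δl = 177.2 kN/m; ΣN' = 332.3 kN/m; ΣW sinα = 141.9 kN/m
Resisting = 177.2 + 332.3·tan22.1° = 177.2 + 135.0 = 312.1 kN/m
FS = 312.1 / 141.9 = 2.199

FS = 2.20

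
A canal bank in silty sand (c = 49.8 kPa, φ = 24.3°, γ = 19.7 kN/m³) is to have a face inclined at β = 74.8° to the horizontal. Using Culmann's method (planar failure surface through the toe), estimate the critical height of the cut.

Culmann's analysis gives the critical failure plane at α_cr = (β + φ)/2 = (74.8 + 24.3)/2 = 49.5°, and the critical height
H_c = (4c/γ) · sinβ cosφ / [1 − cos(β − φ)]
    = (4·49.8/19.7) · sin74.8°·cos24.3° / [1 − cos(50.5°)]
    = 10.112 · 0.9650·0.9114 / [1 − 0.6361]
    = 10.112 · 0.8795 / 0.3639
    = 24.44 m

H_c = 24.44 m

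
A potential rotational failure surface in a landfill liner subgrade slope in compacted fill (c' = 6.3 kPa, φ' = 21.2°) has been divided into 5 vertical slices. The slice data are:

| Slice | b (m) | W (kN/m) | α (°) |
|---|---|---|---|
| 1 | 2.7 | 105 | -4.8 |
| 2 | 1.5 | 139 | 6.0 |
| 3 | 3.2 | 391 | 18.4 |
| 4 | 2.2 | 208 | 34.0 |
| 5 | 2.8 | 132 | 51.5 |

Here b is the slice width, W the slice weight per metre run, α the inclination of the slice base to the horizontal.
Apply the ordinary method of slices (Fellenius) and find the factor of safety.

Ordinary method of slices: FS = Σ[c'·Δl_i + (W_i cosα_i)·tanφ'] / Σ W_i sinα_i, with Δl_i = b_i / cosα_i.
Slice 1: Δl = 2.7/cos(-4.8°) = 2.710 m; N'_1 = 105·cos(-4.8°) = 104.6; c'Δl = 17.07; W sinα = -8.8
Slice 2: Δl = 1.5/cos6.0° = 1.508 m; N'_2 = 139·cos6.0° = 138.2; c'Δl = 9.50; W sinα = 14.5
Slice 3: Δl = 3.2/cos18.4° = 3.372 m; N'_3 = 391·cos18.4° = 371.0; c'Δl = 21.25; W sinα = 123.4
Slice 4: Δl = 2.2/cos34.0° = 2.654 m; N'_4 = 208·cos34.0° = 172.4; c'Δl = 16.72; W sinα = 116.3
Slice 5: Δl = 2.8/cos51.5° = 4.498 m; N'_5 = 132·cos51.5° = 82.2; c'Δl = 28.34; W sinα = 103.3
Σc'Δl = 92.9 kN/m; ΣN' = 868.5 kN/m; ΣW sinα = 348.8 kN/m
Resisting = 92.9 + 868.5·tan21.2° = 92.9 + 336.9 = 429.7 kN/m
FS = 429.7 / 348.8 = 1.232

FS = 1.23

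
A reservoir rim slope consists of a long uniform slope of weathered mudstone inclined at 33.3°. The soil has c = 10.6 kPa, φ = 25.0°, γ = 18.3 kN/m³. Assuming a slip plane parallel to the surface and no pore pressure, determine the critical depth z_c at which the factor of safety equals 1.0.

z_c = 4.35 m

Setting FS = 1.00 in FS = [c + γz cos²β tanφ] / [γz sinβ cosβ] and solving for z:
z = c / [γ cosβ (FS·sinβ − cosβ·tanφ)]
  = 10.6 / [18.3·cos33.3°·(1.00·sin33.3° − cos33.3°·tan25.0°)]
  = 10.6 / [18.3·0.8358·(1.00·0.5490 − 0.8358·0.4663)]
  = 10.6 / 2.4362 = 4.351 m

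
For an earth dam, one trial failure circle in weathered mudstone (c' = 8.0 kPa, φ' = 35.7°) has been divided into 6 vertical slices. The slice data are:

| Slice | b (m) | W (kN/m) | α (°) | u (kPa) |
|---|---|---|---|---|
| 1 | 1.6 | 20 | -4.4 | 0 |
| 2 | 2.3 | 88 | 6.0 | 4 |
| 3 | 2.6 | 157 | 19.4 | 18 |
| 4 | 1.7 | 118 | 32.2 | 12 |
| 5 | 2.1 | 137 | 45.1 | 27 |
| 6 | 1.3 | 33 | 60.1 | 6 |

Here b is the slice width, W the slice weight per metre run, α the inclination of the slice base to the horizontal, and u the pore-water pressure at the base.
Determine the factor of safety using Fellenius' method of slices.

FS = 1.30

Ordinary method of slices: FS = Σ[c'·Δl_i + (W_i cosα_i − u_i·Δl_i)·tanφ'] / Σ W_i sinα_i, with Δl_i = b_i / cosα_i.
Slice 1: Δl = 1.6/cos(-4.4°) = 1.605 m; N'_1 = 20·cos(-4.4°) − 0·1.605 = 19.9; c'Δl = 12.84; W sinα = -1.5
Slice 2: Δl = 2.3/cos6.0° = 2.313 m; N'_2 = 88·cos6.0° − 4·2.313 = 78.3; c'Δl = 18.50; W sinα = 9.2
Slice 3: Δl = 2.6/cos19.4° = 2.757 m; N'_3 = 157·cos19.4° − 18·2.757 = 98.5; c'Δl = 22.05; W sinα = 52.1
Slice 4: Δl = 1.7/cos32.2° = 2.009 m; N'_4 = 118·cos32.2° − 12·2.009 = 75.7; c'Δl = 16.07; W sinα = 62.9
Slice 5: Δl = 2.1/cos45.1° = 2.975 m; N'_5 = 137·cos45.1° − 27·2.975 = 16.4; c'Δl = 23.80; W sinα = 97.0
Slice 6: Δl = 1.3/cos60.1° = 2.608 m; N'_6 = 33·cos60.1° − 6·2.608 = 0.8; c'Δl = 20.86; W sinα = 28.6
Σc'Δl = 114.1 kN/m; ΣN' = 289.6 kN/m; ΣW sinα = 248.3 kN/m
Resisting = 114.1 + 289.6·tan35.7° = 114.1 + 208.1 = 322.2 kN/m
FS = 322.2 / 248.3 = 1.298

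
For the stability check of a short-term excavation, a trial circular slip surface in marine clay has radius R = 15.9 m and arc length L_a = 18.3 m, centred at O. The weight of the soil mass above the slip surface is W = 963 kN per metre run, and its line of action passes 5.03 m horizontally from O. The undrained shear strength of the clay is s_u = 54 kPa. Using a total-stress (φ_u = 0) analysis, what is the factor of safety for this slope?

Taking moments about the centre O, the resisting moment is provided by the undrained shear strength acting along the arc:
M_R = s_u·L_a·R = 54·18.30·15.9 = 15712.4 kN·m/m
M_D = W·d = 963·5.03 = 4843.9 kN·m/m
FS = M_R / M_D = 15712.4 / 4843.9 = 3.244

FS = 3.24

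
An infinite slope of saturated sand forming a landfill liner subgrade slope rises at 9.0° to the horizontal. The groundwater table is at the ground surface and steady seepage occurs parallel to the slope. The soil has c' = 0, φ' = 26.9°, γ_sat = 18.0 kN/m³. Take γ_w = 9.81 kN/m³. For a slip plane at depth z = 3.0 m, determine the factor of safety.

FS = 1.46

With seepage parallel to the slope and the water table at the surface, the effective normal stress on the slip plane uses the buoyant unit weight γ' = γ_sat − γ_w while the driving shear stress uses γ_sat:
FS = [c' + γ' z cos²β tanφ'] / [γ_sat z sinβ cosβ]
(For c' = 0 this reduces to FS = (γ'/γ_sat)·tanφ'/tanβ.)
γ' = 18.0 − 9.81 = 8.19 kN/m³
Numerator = 0.0 + 8.19·3.0·cos²9.0°·tan26.9° = 0.0 + 8.19·3.0·0.9755·0.5073 = 12.160 kPa
Denominator = 18.0·3.0·sin9.0°·cos9.0° = 18.0·3.0·0.1564·0.9877 = 8.343 kPa
FS = 12.160 / 8.343 = 1.457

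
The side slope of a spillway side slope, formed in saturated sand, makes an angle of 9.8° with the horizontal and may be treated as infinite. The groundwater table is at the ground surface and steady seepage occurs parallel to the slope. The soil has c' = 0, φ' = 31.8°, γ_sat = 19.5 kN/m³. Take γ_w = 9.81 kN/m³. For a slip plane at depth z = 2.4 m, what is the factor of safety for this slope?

With seepage parallel to the slope and the water table at the surface, the effective normal stress on the slip plane uses the buoyant unit weight γ' = γ_sat − γ_w while the driving shear stress uses γ_sat:
FS = [c' + γ' z cos²β tanφ'] / [γ_sat z sinβ cosβ]
(For c' = 0 this reduces to FS = (γ'/γ_sat)·tanφ'/tanβ.)
γ' = 19.5 − 9.81 = 9.69 kN/m³
Numerator = 0.0 + 9.69·2.4·cos²9.8°·tan31.8° = 0.0 + 9.69·2.4·0.9710·0.6200 = 14.002 kPa
Denominator = 19.5·2.4·sin9.8°·cos9.8° = 19.5·2.4·0.1702·0.9854 = 7.850 kPa
FS = 14.002 / 7.850 = 1.784

FS = 1.78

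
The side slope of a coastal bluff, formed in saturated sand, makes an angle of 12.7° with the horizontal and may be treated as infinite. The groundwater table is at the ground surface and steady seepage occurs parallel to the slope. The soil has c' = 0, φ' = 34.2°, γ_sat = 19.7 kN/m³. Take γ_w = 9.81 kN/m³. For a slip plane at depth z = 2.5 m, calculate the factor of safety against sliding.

FS = 1.51

With seepage parallel to the slope and the water table at the surface, the effective normal stress on the slip plane uses the buoyant unit weight γ' = γ_sat − γ_w while the driving shear stress uses γ_sat:
FS = [c' + γ' z cos²β tanφ'] / [γ_sat z sinβ cosβ]
(For c' = 0 this reduces to FS = (γ'/γ_sat)·tanφ'/tanβ.)
γ' = 19.7 − 9.81 = 9.89 kN/m³
Numerator = 0.0 + 9.89·2.5·cos²12.7°·tan34.2° = 0.0 + 9.89·2.5·0.9517·0.6796 = 15.991 kPa
Denominator = 19.7·2.5·sin12.7°·cos12.7° = 19.7·2.5·0.2198·0.9755 = 10.563 kPa
FS = 15.991 / 10.563 = 1.514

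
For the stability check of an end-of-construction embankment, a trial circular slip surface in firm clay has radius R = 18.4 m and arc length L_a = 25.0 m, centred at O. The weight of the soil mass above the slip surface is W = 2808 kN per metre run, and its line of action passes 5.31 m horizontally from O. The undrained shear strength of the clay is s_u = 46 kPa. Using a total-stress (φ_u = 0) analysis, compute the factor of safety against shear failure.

FS = 1.42

Taking moments about the centre O, the resisting moment is provided by the undrained shear strength acting along the arc:
M_R = s_u·L_a·R = 46·25.00·18.4 = 21160.0 kN·m/m
M_D = W·d = 2808·5.31 = 14910.5 kN·m/m
FS = M_R / M_D = 21160.0 / 14910.5 = 1.419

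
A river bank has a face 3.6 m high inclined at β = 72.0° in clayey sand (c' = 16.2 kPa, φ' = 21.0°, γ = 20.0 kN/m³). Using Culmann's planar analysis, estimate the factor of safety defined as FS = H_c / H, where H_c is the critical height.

FS = 2.16

H_c = (4c'/γ) · sinβ cosφ' / [1 − cos(β − φ')]
    = (4·16.2/20.0) · sin72.0°·cos21.0° / [1 − cos51.0°]
    = 3.240 · 0.8879 / 0.3707 = 7.76 m
FS = H_c / H = 7.76 / 3.6 = 2.156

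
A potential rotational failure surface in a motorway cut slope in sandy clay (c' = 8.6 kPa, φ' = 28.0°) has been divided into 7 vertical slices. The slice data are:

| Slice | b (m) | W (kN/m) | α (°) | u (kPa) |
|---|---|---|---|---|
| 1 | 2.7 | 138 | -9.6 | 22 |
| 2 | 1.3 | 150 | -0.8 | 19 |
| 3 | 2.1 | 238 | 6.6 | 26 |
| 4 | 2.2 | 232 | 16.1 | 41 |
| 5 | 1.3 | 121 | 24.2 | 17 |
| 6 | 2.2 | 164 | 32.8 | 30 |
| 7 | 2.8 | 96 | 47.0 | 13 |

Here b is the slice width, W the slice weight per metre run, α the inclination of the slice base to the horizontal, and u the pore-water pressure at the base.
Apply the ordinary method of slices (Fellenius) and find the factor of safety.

Ordinary method of slices: FS = Σ[c'·Δl_i + (W_i cosα_i − u_i·Δl_i)·tanφ'] / Σ W_i sinα_i, with Δl_i = b_i / cosα_i.
Slice 1: Δl = 2.7/cos(-9.6°) = 2.738 m; N'_1 = 138·cos(-9.6°) − 22·2.738 = 75.8; c'Δl = 23.55; W sinα = -23.0
Slice 2: Δl = 1.3/cos(-0.8°) = 1.300 m; N'_2 = 150·cos(-0.8°) − 19·1.300 = 125.3; c'Δl = 11.18; W sinα = -2.1
Slice 3: Δl = 2.1/cos6.6° = 2.114 m; N'_3 = 238·cos6.6° − 26·2.114 = 181.5; c'Δl = 18.18; W sinα = 27.4
Slice 4: Δl = 2.2/cos16.1° = 2.290 m; N'_4 = 232·cos16.1° − 41·2.290 = 129.0; c'Δl = 19.69; W sinα = 64.3
Slice 5: Δl = 1.3/cos24.2° = 1.425 m; N'_5 = 121·cos24.2° − 17·1.425 = 86.1; c'Δl = 12.26; W sinα = 49.6
Slice 6: Δl = 2.2/cos32.8° = 2.617 m; N'_6 = 164·cos32.8° − 30·2.617 = 59.3; c'Δl = 22.51; W sinα = 88.8
Slice 7: Δl = 2.8/cos47.0° = 4.106 m; N'_7 = 96·cos47.0° − 13·4.106 = 12.1; c'Δl = 35.31; W sinα = 70.2
Σc'Δl = 142.7 kN/m; ΣN' = 669.2 kN/m; ΣW sinα = 275.2 kN/m
Resisting = 142.7 + 669.2·tan28.0° = 142.7 + 355.8 = 498.5 kN/m
FS = 498.5 / 275.2 = 1.811

FS = 1.81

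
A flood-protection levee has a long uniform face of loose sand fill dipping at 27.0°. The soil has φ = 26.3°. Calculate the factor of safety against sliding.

FS = 0.97

For a dry cohesionless infinite slope the factor of safety is FS = tanφ / tanβ.
FS = tan26.3° / tan27.0° = 0.4942 / 0.5095 = 0.970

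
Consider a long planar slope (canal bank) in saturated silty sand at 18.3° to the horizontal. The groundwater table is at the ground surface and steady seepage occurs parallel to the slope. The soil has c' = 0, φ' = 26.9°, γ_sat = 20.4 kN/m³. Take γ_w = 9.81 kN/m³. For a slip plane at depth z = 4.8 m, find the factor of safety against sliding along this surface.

With seepage parallel to the slope and the water table at the surface, the effective normal stress on the slip plane uses the buoyant unit weight γ' = γ_sat − γ_w while the driving shear stress uses γ_sat:
FS = [c' + γ' z cos²β tanφ'] / [γ_sat z sinβ cosβ]
(For c' = 0 this reduces to FS = (γ'/γ_sat)·tanφ'/tanβ.)
γ' = 20.4 − 9.81 = 10.59 kN/m³
Numerator = 0.0 + 10.59·4.8·cos²18.3°·tan26.9° = 0.0 + 10.59·4.8·0.9014·0.5073 = 23.246 kPa
Denominator = 20.4·4.8·sin18.3°·cos18.3° = 20.4·4.8·0.3140·0.9494 = 29.191 kPa
FS = 23.246 / 29.191 = 0.796

FS = 0.80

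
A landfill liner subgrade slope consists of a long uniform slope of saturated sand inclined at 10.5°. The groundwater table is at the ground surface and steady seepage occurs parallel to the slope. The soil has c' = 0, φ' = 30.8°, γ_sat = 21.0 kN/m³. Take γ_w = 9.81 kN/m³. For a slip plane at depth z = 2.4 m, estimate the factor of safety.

With seepage parallel to the slope and the water table at the surface, the effective normal stress on the slip plane uses the buoyant unit weight γ' = γ_sat − γ_w while the driving shear stress uses γ_sat:
FS = [c' + γ' z cos²β tanφ'] / [γ_sat z sinβ cosβ]
(For c' = 0 this reduces to FS = (γ'/γ_sat)·tanφ'/tanβ.)
γ' = 21.0 − 9.81 = 11.19 kN/m³
Numerator = 0.0 + 11.19·2.4·cos²10.5°·tan30.8° = 0.0 + 11.19·2.4·0.9668·0.5961 = 15.478 kPa
Denominator = 21.0·2.4·sin10.5°·cos10.5° = 21.0·2.4·0.1822·0.9833 = 9.031 kPa
FS = 15.478 / 9.031 = 1.714

FS = 1.71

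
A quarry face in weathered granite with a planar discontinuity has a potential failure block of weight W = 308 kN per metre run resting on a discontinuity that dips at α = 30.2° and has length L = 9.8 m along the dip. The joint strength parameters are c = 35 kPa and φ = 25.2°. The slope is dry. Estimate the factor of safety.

FS = 3.02

Resolving the block weight along and normal to the plane and applying the Mohr–Coulomb strength on the joint:
N' = W cosα = 308·cos30.2° = 266.2 kN/m
Driving force T = W sinα = 308·sin30.2° = 154.9 kN/m
Resisting force R = c·L + N'·tanφ = 35·9.8 + 266.2·tan25.2° = 343.0 + 125.3 = 468.3 kN/m
FS = R / T = 468.3 / 154.9 = 3.022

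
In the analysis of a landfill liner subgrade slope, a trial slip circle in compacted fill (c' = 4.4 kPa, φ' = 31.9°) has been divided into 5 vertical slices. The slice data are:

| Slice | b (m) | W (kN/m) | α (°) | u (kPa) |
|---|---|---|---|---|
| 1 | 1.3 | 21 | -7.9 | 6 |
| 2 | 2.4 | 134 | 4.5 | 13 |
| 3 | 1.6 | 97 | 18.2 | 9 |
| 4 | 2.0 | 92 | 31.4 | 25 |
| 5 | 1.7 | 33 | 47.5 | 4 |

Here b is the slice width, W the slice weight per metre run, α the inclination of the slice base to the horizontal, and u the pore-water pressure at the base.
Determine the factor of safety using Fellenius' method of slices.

FS = 1.68

Ordinary method of slices: FS = Σ[c'·Δl_i + (W_i cosα_i − u_i·Δl_i)·tanφ'] / Σ W_i sinα_i, with Δl_i = b_i / cosα_i.
Slice 1: Δl = 1.3/cos(-7.9°) = 1.312 m; N'_1 = 21·cos(-7.9°) − 6·1.312 = 12.9; c'Δl = 5.77; W sinα = -2.9
Slice 2: Δl = 2.4/cos4.5° = 2.407 m; N'_2 = 134·cos4.5° − 13·2.407 = 102.3; c'Δl = 10.59; W sinα = 10.5
Slice 3: Δl = 1.6/cos18.2° = 1.684 m; N'_3 = 97·cos18.2° − 9·1.684 = 77.0; c'Δl = 7.41; W sinα = 30.3
Slice 4: Δl = 2.0/cos31.4° = 2.343 m; N'_4 = 92·cos31.4° − 25·2.343 = 19.9; c'Δl = 10.31; W sinα = 47.9
Slice 5: Δl = 1.7/cos47.5° = 2.516 m; N'_5 = 33·cos47.5° − 4·2.516 = 12.2; c'Δl = 11.07; W sinα = 24.3
Σc'Δl = 45.2 kN/m; ΣN' = 224.4 kN/m; ΣW sinα = 110.2 kN/m
Resisting = 45.2 + 224.4·tan31.9° = 45.2 + 139.7 = 184.8 kN/m
FS = 184.8 / 110.2 = 1.677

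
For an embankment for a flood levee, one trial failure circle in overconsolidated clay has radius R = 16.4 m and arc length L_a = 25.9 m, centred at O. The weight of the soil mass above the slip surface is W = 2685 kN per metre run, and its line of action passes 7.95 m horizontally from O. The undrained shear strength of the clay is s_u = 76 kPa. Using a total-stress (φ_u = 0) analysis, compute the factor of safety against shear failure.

Taking moments about the centre O, the resisting moment is provided by the undrained shear strength acting along the arc:
M_R = s_u·L_a·R = 76·25.90·16.4 = 32281.8 kN·m/m
M_D = W·d = 2685·7.95 = 21345.8 kN·m/m
FS = M_R / M_D = 32281.8 / 21345.8 = 1.512

FS = 1.51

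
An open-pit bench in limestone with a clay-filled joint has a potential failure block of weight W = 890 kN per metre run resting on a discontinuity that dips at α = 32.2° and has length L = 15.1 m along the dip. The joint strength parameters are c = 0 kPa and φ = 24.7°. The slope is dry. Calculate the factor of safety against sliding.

Resolving the block weight along and normal to the plane and applying the Mohr–Coulomb strength on the joint:
N' = W cosα = 890·cos32.2° = 753.1 kN/m
Driving force T = W sinα = 890·sin32.2° = 474.3 kN/m
Resisting force R = c·L + N'·tanφ = 0·15.1 + 753.1·tan24.7° = 0.0 + 346.4 = 346.4 kN/m
FS = R / T = 346.4 / 474.3 = 0.730

FS = 0.73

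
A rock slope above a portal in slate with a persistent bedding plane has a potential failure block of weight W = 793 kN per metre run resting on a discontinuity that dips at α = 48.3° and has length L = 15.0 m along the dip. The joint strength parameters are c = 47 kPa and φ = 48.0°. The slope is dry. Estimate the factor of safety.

FS = 2.18

Resolving the block weight along and normal to the plane and applying the Mohr–Coulomb strength on the joint:
N' = W cosα = 793·cos48.3° = 527.5 kN/m
Driving force T = W sinα = 793·sin48.3° = 592.1 kN/m
Resisting force R = c·L + N'·tanφ = 47·15.0 + 527.5·tan48.0° = 705.0 + 585.9 = 1290.9 kN/m
FS = R / T = 1290.9 / 592.1 = 2.180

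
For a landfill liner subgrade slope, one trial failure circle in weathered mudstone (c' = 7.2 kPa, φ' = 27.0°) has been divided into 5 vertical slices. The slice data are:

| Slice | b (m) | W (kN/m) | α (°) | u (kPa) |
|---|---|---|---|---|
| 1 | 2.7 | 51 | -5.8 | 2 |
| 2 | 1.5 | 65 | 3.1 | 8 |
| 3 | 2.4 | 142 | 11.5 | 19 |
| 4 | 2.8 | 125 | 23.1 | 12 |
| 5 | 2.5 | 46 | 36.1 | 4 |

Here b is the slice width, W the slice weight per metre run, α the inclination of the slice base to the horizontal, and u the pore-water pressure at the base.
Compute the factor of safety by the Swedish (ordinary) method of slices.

FS = 2.35

Ordinary method of slices: FS = Σ[c'·Δl_i + (W_i cosα_i − u_i·Δl_i)·tanφ'] / Σ W_i sinα_i, with Δl_i = b_i / cosα_i.
Slice 1: Δl = 2.7/cos(-5.8°) = 2.714 m; N'_1 = 51·cos(-5.8°) − 2·2.714 = 45.3; c'Δl = 19.54; W sinα = -5.2
Slice 2: Δl = 1.5/cos3.1° = 1.502 m; N'_2 = 65·cos3.1° − 8·1.502 = 52.9; c'Δl = 10.82; W sinα = 3.5
Slice 3: Δl = 2.4/cos11.5° = 2.449 m; N'_3 = 142·cos11.5° − 19·2.449 = 92.6; c'Δl = 17.63; W sinα = 28.3
Slice 4: Δl = 2.8/cos23.1° = 3.044 m; N'_4 = 125·cos23.1° − 12·3.044 = 78.4; c'Δl = 21.92; W sinα = 49.0
Slice 5: Δl = 2.5/cos36.1° = 3.094 m; N'_5 = 46·cos36.1° − 4·3.094 = 24.8; c'Δl = 22.28; W sinα = 27.1
Σc'Δl = 92.2 kN/m; ΣN' = 294.1 kN/m; ΣW sinα = 102.8 kN/m
Resisting = 92.2 + 294.1·tan27.0° = 92.2 + 149.8 = 242.0 kN/m
FS = 242.0 / 102.8 = 2.354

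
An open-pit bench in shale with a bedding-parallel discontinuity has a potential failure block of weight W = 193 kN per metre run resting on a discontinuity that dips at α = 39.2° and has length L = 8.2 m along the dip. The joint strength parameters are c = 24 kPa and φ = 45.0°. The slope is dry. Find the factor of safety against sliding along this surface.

FS = 2.84

Resolving the block weight along and normal to the plane and applying the Mohr–Coulomb strength on the joint:
N' = W cosα = 193·cos39.2° = 149.6 kN/m
Driving force T = W sinα = 193·sin39.2° = 122.0 kN/m
Resisting force R = c·L + N'·tanφ = 24·8.2 + 149.6·tan45.0° = 196.8 + 149.6 = 346.4 kN/m
FS = R / T = 346.4 / 122.0 = 2.839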